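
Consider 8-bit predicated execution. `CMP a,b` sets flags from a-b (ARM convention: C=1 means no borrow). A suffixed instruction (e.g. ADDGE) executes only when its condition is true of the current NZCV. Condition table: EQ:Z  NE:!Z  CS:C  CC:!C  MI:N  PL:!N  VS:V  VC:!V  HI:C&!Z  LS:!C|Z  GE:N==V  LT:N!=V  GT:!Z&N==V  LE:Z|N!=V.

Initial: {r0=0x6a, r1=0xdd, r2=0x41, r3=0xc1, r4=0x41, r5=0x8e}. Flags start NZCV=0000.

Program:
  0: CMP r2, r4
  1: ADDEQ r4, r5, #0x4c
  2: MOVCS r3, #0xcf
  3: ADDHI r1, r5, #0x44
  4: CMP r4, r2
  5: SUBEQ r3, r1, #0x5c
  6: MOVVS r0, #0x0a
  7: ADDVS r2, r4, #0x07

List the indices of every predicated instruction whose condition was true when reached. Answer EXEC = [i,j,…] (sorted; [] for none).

EXEC = [1,2]

0: ✓ CMP  NZCV=0110
1: ✓ ADDEQ  r4←0xda
2: ✓ MOVCS  r3←0xcf
3: · ADDHI
4: ✓ CMP  NZCV=1010
5: · SUBEQ
6: · MOVVS
7: · ADDVS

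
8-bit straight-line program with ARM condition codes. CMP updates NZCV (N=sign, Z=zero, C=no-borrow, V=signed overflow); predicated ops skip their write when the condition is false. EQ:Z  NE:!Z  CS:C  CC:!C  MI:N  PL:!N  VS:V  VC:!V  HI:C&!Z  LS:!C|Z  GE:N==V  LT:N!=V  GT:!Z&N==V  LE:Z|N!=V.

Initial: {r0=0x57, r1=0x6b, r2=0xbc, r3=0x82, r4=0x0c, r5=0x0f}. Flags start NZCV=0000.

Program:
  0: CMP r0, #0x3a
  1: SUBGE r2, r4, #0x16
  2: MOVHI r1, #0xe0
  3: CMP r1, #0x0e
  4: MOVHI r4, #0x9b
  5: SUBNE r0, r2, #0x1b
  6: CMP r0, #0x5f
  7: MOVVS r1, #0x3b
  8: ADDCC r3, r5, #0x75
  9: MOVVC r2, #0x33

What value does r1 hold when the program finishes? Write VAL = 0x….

[0] flags=0010 → (cmp)
[1] flags=0010 GE?T → r2=0xf6
[2] flags=0010 HI?T → r1=0xe0
[3] flags=1010 → (cmp)
[4] flags=1010 HI?T → r4=0x9b
[5] flags=1010 NE?T → r0=0xdb
[6] flags=0011 → (cmp)
[7] flags=0011 VS?T → r1=0x3b
[8] flags=0011 CC?F → skip
[9] flags=0011 VC?F → skip

VAL = 0x3b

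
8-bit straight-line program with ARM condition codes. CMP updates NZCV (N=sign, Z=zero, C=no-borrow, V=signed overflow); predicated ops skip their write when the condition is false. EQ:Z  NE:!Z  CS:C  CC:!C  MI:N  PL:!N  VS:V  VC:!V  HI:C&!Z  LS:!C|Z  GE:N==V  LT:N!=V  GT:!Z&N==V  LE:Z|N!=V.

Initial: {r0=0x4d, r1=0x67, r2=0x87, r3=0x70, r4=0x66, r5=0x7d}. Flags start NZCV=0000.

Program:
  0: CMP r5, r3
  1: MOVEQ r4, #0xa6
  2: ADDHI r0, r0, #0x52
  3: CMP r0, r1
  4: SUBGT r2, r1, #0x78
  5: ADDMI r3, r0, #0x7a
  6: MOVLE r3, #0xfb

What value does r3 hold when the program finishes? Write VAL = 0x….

[0] flags=0010 → (cmp)
[1] flags=0010 EQ?F → skip
[2] flags=0010 HI?T → r0=0x9f
[3] flags=0011 → (cmp)
[4] flags=0011 GT?F → skip
[5] flags=0011 MI?F → skip
[6] flags=0011 LE?T → r3=0xfb

VAL = 0xfb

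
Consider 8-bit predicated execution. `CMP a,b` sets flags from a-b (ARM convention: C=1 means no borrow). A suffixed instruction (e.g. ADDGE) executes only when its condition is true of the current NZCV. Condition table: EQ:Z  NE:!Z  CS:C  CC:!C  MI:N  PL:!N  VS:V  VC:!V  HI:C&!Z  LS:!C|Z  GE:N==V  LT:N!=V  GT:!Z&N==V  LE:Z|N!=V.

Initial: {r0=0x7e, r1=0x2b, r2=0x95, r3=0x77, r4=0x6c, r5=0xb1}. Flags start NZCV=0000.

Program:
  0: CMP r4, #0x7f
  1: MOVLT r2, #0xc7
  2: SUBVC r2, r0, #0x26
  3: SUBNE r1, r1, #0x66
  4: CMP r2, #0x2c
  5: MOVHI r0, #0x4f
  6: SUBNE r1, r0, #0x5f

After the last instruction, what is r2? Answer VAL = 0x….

VAL = 0x58

0: ✓ CMP  NZCV=1000
1: ✓ MOVLT  r2←0xc7
2: ✓ SUBVC  r2←0x58
3: ✓ SUBNE  r1←0xc5
4: ✓ CMP  NZCV=0010
5: ✓ MOVHI  r0←0x4f
6: ✓ SUBNE  r1←0xf0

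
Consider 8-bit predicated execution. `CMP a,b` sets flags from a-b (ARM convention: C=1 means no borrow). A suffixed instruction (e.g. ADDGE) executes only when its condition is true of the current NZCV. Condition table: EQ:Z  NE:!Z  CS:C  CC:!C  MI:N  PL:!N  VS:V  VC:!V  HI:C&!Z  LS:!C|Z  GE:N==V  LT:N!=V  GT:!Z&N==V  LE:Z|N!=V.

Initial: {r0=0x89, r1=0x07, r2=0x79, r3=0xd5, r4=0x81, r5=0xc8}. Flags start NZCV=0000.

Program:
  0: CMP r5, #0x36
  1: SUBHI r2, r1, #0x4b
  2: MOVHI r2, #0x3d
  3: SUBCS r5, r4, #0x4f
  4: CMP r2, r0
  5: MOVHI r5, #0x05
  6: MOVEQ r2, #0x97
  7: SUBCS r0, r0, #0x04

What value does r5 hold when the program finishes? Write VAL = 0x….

VAL = 0x32

0: ✓ CMP  NZCV=1010
1: ✓ SUBHI  r2←0xbc
2: ✓ MOVHI  r2←0x3d
3: ✓ SUBCS  r5←0x32
4: ✓ CMP  NZCV=1001
5: · MOVHI
6: · MOVEQ
7: · SUBCS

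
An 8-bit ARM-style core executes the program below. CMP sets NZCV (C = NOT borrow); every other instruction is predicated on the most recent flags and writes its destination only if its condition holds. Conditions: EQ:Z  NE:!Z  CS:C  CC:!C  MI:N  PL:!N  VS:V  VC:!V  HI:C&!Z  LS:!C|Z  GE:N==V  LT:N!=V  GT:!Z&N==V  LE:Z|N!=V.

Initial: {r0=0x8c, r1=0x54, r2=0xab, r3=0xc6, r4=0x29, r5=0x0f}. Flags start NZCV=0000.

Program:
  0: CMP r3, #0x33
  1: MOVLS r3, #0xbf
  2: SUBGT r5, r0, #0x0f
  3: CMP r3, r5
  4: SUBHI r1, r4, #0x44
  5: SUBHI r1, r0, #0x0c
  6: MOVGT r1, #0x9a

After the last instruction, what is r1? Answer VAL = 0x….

0: ✓ CMP  NZCV=1010
1: · MOVLS
2: · SUBGT
3: ✓ CMP  NZCV=1010
4: ✓ SUBHI  r1←0xe5
5: ✓ SUBHI  r1←0x80
6: · MOVGT

VAL = 0x80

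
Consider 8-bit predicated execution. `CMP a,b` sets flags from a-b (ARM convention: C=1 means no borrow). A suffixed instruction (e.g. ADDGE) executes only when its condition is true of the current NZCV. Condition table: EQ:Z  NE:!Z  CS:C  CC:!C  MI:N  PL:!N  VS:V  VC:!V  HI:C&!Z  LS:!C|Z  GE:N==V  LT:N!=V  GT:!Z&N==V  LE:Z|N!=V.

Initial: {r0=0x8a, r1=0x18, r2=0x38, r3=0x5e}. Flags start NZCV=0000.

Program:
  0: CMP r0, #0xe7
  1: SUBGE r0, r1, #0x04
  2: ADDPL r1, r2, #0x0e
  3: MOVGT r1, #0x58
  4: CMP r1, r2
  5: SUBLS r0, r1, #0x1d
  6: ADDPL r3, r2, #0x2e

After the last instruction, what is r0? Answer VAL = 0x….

VAL = 0xfb

[0] flags=1000 → (cmp)
[1] flags=1000 GE?F → skip
[2] flags=1000 PL?F → skip
[3] flags=1000 GT?F → skip
[4] flags=1000 → (cmp)
[5] flags=1000 LS?T → r0=0xfb
[6] flags=1000 PL?F → skip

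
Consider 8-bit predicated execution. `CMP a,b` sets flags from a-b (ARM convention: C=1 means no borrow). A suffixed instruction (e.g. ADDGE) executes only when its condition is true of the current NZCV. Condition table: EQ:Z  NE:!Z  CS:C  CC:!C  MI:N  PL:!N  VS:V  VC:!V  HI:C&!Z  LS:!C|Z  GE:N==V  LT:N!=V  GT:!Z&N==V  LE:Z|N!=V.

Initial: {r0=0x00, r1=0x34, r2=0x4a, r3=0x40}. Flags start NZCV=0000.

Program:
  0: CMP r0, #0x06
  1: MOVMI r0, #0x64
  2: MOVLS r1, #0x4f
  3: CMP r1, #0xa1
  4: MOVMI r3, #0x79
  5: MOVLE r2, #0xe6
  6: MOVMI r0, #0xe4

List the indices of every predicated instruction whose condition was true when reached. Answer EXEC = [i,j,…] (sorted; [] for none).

EXEC = [1,2,4,6]

0: ✓ CMP  NZCV=1000
1: ✓ MOVMI  r0←0x64
2: ✓ MOVLS  r1←0x4f
3: ✓ CMP  NZCV=1001
4: ✓ MOVMI  r3←0x79
5: · MOVLE
6: ✓ MOVMI  r0←0xe4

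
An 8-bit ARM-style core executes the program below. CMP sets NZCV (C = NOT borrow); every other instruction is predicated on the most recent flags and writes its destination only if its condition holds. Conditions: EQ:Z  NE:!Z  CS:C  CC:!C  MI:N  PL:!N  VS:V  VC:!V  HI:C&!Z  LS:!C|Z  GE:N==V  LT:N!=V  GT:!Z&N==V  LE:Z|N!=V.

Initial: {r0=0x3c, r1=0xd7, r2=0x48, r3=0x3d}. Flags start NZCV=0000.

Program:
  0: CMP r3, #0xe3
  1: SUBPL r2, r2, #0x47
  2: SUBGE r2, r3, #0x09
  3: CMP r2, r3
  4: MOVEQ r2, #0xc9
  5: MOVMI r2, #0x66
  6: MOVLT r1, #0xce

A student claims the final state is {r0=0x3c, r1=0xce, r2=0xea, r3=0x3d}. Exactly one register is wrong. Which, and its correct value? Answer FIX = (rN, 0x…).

FIX = (r2, 0x66)

[0] flags=0000 → (cmp)
[1] flags=0000 PL?T → r2=0x01
[2] flags=0000 GE?T → r2=0x34
[3] flags=1000 → (cmp)
[4] flags=1000 EQ?F → skip
[5] flags=1000 MI?T → r2=0x66
[6] flags=1000 LT?T → r1=0xce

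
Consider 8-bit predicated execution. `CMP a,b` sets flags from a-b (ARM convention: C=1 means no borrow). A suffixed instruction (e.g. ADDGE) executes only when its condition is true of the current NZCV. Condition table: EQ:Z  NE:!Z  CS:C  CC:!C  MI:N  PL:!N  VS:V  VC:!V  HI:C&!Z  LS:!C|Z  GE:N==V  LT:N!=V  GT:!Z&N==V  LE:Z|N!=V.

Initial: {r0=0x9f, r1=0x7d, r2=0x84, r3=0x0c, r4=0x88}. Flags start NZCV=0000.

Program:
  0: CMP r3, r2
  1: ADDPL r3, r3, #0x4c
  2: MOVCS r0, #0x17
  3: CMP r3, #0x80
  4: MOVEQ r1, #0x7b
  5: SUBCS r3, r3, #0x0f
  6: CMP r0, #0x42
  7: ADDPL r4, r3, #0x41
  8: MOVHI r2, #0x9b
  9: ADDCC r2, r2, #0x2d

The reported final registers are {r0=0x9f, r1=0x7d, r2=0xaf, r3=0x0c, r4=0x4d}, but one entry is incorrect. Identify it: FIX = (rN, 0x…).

FIX = (r2, 0x9b)

0: ✓ CMP  NZCV=1001
1: · ADDPL
2: · MOVCS
3: ✓ CMP  NZCV=1001
4: · MOVEQ
5: · SUBCS
6: ✓ CMP  NZCV=0011
7: ✓ ADDPL  r4←0x4d
8: ✓ MOVHI  r2←0x9b
9: · ADDCC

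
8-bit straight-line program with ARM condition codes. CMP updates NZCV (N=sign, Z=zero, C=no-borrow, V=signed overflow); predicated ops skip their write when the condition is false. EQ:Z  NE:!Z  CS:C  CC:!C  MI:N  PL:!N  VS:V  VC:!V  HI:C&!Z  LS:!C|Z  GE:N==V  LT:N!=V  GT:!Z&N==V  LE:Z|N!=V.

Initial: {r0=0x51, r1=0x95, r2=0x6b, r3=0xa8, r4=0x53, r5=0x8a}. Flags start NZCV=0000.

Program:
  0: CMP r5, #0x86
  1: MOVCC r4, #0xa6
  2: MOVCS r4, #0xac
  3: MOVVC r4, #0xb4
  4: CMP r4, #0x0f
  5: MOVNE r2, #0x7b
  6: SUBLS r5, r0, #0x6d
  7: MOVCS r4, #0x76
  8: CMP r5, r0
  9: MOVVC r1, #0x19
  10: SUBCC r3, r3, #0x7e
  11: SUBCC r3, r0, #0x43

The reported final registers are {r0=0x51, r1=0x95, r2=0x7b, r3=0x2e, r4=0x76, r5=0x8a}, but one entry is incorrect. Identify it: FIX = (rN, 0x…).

0: ✓ CMP  NZCV=0010
1: · MOVCC
2: ✓ MOVCS  r4←0xac
3: ✓ MOVVC  r4←0xb4
4: ✓ CMP  NZCV=1010
5: ✓ MOVNE  r2←0x7b
6: · SUBLS
7: ✓ MOVCS  r4←0x76
8: ✓ CMP  NZCV=0011
9: · MOVVC
10: · SUBCC
11: · SUBCC

FIX = (r3, 0xa8)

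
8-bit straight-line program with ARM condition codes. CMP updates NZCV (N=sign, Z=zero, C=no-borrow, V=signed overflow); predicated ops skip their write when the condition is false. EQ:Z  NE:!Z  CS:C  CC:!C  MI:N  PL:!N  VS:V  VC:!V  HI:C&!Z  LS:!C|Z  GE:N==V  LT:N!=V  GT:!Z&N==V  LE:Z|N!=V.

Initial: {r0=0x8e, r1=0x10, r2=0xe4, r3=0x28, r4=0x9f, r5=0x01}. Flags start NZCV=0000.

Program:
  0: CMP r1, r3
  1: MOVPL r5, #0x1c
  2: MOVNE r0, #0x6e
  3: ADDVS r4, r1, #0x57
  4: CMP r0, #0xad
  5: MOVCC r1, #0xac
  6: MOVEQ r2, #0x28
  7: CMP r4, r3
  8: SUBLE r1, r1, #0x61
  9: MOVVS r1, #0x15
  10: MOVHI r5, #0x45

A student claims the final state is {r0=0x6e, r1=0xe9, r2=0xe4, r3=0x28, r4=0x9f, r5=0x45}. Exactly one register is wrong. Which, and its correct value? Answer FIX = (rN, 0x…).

FIX = (r1, 0x15)

0: ✓ CMP  NZCV=1000
1: · MOVPL
2: ✓ MOVNE  r0←0x6e
3: · ADDVS
4: ✓ CMP  NZCV=1001
5: ✓ MOVCC  r1←0xac
6: · MOVEQ
7: ✓ CMP  NZCV=0011
8: ✓ SUBLE  r1←0x4b
9: ✓ MOVVS  r1←0x15
10: ✓ MOVHI  r5←0x45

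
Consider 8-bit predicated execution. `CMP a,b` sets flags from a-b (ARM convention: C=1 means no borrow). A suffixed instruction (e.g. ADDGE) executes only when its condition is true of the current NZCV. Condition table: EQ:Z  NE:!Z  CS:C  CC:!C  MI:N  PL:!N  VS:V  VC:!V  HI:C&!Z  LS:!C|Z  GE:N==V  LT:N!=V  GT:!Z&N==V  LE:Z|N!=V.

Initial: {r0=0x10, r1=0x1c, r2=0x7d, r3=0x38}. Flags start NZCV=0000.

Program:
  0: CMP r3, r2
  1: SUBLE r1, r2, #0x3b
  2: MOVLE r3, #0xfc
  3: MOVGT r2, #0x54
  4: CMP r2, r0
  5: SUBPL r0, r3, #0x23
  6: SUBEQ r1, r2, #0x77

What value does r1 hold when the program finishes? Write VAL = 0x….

VAL = 0x42

0: ✓ CMP  NZCV=1000
1: ✓ SUBLE  r1←0x42
2: ✓ MOVLE  r3←0xfc
3: · MOVGT
4: ✓ CMP  NZCV=0010
5: ✓ SUBPL  r0←0xd9
6: · SUBEQ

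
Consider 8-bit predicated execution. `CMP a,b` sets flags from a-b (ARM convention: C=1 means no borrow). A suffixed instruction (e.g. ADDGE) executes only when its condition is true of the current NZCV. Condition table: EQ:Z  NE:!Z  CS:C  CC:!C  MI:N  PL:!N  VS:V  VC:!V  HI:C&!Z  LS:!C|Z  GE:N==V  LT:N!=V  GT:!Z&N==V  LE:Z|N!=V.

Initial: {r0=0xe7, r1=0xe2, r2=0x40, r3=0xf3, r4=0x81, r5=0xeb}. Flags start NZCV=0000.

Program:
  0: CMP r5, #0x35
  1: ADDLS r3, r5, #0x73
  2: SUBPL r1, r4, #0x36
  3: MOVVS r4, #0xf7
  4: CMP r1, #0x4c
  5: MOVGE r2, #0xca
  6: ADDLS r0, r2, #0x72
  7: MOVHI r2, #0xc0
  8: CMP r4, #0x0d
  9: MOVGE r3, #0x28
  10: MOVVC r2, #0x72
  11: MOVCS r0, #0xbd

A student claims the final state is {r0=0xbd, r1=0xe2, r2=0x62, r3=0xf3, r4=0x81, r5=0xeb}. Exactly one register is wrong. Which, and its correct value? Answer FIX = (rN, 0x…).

0: ✓ CMP  NZCV=1010
1: · ADDLS
2: · SUBPL
3: · MOVVS
4: ✓ CMP  NZCV=1010
5: · MOVGE
6: · ADDLS
7: ✓ MOVHI  r2←0xc0
8: ✓ CMP  NZCV=0011
9: · MOVGE
10: · MOVVC
11: ✓ MOVCS  r0←0xbd

FIX = (r2, 0xc0)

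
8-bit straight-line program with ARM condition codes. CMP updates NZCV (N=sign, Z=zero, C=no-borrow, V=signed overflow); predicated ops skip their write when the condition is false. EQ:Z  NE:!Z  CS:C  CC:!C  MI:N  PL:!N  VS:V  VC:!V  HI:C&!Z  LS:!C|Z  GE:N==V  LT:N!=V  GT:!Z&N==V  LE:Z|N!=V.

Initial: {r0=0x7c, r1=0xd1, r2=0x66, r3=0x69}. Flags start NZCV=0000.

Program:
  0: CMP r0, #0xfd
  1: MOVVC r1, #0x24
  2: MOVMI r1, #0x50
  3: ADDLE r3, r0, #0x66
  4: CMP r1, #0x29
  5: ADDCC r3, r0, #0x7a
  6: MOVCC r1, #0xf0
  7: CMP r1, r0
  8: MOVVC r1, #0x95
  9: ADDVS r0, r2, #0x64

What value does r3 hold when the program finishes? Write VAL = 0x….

VAL = 0xf6

[0] flags=0000 → (cmp)
[1] flags=0000 VC?T → r1=0x24
[2] flags=0000 MI?F → skip
[3] flags=0000 LE?F → skip
[4] flags=1000 → (cmp)
[5] flags=1000 CC?T → r3=0xf6
[6] flags=1000 CC?T → r1=0xf0
[7] flags=0011 → (cmp)
[8] flags=0011 VC?F → skip
[9] flags=0011 VS?T → r0=0xca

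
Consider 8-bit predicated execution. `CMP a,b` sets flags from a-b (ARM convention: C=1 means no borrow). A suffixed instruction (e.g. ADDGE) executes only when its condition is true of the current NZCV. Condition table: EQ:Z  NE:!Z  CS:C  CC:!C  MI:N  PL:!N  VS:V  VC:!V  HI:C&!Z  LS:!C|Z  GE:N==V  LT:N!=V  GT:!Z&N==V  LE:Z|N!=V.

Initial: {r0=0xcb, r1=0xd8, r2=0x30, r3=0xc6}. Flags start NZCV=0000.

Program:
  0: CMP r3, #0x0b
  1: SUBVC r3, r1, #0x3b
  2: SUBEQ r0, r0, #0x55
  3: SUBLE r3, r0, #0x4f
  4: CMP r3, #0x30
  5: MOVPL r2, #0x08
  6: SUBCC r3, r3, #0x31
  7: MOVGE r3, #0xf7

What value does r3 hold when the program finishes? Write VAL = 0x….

VAL = 0xf7

0: ✓ CMP  NZCV=1010
1: ✓ SUBVC  r3←0x9d
2: · SUBEQ
3: ✓ SUBLE  r3←0x7c
4: ✓ CMP  NZCV=0010
5: ✓ MOVPL  r2←0x08
6: · SUBCC
7: ✓ MOVGE  r3←0xf7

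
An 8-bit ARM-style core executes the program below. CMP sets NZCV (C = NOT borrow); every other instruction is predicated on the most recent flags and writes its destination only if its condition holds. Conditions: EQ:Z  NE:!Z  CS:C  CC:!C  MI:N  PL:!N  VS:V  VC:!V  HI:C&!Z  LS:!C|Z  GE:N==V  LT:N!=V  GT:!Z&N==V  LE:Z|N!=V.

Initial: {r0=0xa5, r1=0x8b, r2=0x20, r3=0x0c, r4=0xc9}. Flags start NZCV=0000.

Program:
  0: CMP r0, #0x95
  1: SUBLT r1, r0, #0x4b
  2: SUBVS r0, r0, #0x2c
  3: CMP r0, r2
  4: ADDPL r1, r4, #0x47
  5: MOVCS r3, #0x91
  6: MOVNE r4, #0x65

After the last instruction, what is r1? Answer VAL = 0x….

VAL = 0x8b

0: ✓ CMP  NZCV=0010
1: · SUBLT
2: · SUBVS
3: ✓ CMP  NZCV=1010
4: · ADDPL
5: ✓ MOVCS  r3←0x91
6: ✓ MOVNE  r4←0x65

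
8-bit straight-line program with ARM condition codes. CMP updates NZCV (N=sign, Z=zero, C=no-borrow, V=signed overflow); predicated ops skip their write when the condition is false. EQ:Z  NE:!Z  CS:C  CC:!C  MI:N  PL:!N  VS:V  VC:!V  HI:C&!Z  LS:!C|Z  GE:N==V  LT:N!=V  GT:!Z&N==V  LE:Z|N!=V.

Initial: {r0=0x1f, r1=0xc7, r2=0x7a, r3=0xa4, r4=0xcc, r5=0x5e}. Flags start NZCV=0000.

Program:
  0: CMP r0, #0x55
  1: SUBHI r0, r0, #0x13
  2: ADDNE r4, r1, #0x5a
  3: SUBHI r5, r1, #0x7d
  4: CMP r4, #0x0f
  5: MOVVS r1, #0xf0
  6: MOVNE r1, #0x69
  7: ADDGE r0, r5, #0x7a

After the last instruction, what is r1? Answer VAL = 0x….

[0] flags=1000 → (cmp)
[1] flags=1000 HI?F → skip
[2] flags=1000 NE?T → r4=0x21
[3] flags=1000 HI?F → skip
[4] flags=0010 → (cmp)
[5] flags=0010 VS?F → skip
[6] flags=0010 NE?T → r1=0x69
[7] flags=0010 GE?T → r0=0xd8

VAL = 0x69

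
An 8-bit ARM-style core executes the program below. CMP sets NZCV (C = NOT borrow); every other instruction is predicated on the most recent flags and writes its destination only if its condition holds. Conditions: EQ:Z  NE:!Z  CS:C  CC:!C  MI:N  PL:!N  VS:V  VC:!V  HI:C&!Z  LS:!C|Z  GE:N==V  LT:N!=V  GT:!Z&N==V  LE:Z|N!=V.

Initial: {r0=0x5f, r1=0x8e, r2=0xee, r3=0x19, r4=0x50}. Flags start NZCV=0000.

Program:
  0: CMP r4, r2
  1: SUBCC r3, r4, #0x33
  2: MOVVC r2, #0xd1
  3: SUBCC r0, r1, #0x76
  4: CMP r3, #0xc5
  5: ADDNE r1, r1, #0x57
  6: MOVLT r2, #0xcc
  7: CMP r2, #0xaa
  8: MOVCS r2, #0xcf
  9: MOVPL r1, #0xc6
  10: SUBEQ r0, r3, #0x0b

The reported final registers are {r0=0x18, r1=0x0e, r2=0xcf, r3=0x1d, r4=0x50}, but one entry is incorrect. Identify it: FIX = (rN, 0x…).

0: ✓ CMP  NZCV=0000
1: ✓ SUBCC  r3←0x1d
2: ✓ MOVVC  r2←0xd1
3: ✓ SUBCC  r0←0x18
4: ✓ CMP  NZCV=0000
5: ✓ ADDNE  r1←0xe5
6: · MOVLT
7: ✓ CMP  NZCV=0010
8: ✓ MOVCS  r2←0xcf
9: ✓ MOVPL  r1←0xc6
10: · SUBEQ

FIX = (r1, 0xc6)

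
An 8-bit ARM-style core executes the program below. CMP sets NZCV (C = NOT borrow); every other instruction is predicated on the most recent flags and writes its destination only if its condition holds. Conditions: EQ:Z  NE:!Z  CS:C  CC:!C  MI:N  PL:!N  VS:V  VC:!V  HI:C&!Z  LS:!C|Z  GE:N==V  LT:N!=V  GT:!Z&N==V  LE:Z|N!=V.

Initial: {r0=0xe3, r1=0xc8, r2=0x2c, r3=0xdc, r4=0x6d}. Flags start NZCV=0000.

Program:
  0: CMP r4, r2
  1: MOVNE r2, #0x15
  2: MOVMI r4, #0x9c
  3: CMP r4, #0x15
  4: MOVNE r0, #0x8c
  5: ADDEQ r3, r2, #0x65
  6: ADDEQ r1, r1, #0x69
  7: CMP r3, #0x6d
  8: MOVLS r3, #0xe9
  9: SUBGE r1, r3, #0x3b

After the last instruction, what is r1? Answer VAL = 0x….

VAL = 0xc8

0: ✓ CMP  NZCV=0010
1: ✓ MOVNE  r2←0x15
2: · MOVMI
3: ✓ CMP  NZCV=0010
4: ✓ MOVNE  r0←0x8c
5: · ADDEQ
6: · ADDEQ
7: ✓ CMP  NZCV=0011
8: · MOVLS
9: · SUBGE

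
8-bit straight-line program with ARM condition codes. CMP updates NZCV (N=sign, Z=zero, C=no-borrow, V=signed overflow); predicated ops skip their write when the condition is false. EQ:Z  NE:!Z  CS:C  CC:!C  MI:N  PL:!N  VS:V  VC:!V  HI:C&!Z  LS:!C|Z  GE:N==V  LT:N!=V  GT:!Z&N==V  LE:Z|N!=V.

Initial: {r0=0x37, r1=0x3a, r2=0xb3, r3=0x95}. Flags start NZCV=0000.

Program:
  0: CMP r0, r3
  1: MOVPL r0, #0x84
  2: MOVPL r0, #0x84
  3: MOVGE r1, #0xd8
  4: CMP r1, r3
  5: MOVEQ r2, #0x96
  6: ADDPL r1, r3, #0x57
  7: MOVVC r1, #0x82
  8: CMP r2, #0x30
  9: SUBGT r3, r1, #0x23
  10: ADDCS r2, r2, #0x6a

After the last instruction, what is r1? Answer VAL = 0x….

VAL = 0x82

[0] flags=1001 → (cmp)
[1] flags=1001 PL?F → skip
[2] flags=1001 PL?F → skip
[3] flags=1001 GE?T → r1=0xd8
[4] flags=0010 → (cmp)
[5] flags=0010 EQ?F → skip
[6] flags=0010 PL?T → r1=0xec
[7] flags=0010 VC?T → r1=0x82
[8] flags=1010 → (cmp)
[9] flags=1010 GT?F → skip
[10] flags=1010 CS?T → r2=0x1d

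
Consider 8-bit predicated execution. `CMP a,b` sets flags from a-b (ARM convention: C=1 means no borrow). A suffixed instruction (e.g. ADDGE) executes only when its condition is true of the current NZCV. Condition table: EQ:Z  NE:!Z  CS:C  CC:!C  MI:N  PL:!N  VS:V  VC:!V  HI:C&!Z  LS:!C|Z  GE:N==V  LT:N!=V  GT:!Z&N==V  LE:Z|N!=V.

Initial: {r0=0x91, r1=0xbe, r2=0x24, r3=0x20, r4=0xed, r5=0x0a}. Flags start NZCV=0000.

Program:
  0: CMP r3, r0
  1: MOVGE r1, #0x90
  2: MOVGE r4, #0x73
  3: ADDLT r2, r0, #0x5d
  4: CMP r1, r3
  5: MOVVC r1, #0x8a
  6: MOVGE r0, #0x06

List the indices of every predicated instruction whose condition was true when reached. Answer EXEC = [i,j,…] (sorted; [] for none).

EXEC = [1,2]

[0] flags=1001 → (cmp)
[1] flags=1001 GE?T → r1=0x90
[2] flags=1001 GE?T → r4=0x73
[3] flags=1001 LT?F → skip
[4] flags=0011 → (cmp)
[5] flags=0011 VC?F → skip
[6] flags=0011 GE?F → skip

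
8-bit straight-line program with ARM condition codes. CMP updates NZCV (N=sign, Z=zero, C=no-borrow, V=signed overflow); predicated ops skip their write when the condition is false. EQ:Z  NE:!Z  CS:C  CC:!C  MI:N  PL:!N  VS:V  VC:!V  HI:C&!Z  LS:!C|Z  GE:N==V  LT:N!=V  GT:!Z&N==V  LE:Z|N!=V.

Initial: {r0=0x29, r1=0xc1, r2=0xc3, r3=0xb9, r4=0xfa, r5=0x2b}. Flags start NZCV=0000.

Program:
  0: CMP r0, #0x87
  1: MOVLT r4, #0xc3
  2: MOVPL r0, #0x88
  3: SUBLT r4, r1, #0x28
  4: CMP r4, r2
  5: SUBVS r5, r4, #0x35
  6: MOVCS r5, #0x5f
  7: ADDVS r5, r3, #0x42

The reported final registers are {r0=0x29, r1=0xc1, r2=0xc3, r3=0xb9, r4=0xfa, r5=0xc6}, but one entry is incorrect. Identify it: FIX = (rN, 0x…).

FIX = (r5, 0x5f)

0: ✓ CMP  NZCV=1001
1: · MOVLT
2: · MOVPL
3: · SUBLT
4: ✓ CMP  NZCV=0010
5: · SUBVS
6: ✓ MOVCS  r5←0x5f
7: · ADDVS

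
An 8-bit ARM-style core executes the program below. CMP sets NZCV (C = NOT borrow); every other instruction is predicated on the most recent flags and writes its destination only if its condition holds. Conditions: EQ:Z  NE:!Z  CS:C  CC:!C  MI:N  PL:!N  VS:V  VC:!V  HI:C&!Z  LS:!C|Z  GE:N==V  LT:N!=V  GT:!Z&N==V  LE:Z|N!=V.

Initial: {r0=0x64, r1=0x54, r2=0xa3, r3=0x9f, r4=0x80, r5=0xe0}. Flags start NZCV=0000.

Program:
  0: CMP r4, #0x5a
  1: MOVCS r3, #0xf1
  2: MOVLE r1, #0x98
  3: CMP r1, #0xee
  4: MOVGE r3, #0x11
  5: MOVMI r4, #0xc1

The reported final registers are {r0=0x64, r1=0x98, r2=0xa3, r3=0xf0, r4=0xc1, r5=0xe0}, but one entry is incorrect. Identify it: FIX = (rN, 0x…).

0: ✓ CMP  NZCV=0011
1: ✓ MOVCS  r3←0xf1
2: ✓ MOVLE  r1←0x98
3: ✓ CMP  NZCV=1000
4: · MOVGE
5: ✓ MOVMI  r4←0xc1

FIX = (r3, 0xf1)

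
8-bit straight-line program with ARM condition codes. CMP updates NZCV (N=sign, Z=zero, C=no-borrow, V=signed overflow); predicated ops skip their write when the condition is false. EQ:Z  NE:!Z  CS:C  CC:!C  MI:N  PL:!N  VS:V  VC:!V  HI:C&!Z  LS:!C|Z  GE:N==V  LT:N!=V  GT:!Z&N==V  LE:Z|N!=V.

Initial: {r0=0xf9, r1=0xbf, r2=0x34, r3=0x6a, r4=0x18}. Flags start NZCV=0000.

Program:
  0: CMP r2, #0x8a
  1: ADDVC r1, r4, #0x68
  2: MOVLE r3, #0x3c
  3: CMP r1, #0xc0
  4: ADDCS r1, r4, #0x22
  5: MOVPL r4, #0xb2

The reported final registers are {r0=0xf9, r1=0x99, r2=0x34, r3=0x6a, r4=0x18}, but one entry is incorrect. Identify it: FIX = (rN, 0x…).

FIX = (r1, 0xbf)

[0] flags=1001 → (cmp)
[1] flags=1001 VC?F → skip
[2] flags=1001 LE?F → skip
[3] flags=1000 → (cmp)
[4] flags=1000 CS?F → skip
[5] flags=1000 PL?F → skip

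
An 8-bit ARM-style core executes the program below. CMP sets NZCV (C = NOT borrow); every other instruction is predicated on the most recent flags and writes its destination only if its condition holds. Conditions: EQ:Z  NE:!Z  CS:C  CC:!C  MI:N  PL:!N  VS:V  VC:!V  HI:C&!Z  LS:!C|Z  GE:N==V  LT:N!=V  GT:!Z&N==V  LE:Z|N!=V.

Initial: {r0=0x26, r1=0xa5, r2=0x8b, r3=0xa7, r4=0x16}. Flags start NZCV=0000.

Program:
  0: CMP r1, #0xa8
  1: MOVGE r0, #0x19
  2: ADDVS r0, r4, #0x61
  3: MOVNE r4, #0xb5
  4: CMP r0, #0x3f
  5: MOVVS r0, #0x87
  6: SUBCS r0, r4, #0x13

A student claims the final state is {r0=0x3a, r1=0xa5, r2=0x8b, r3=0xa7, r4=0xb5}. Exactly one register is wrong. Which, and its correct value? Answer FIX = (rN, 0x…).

0: ✓ CMP  NZCV=1000
1: · MOVGE
2: · ADDVS
3: ✓ MOVNE  r4←0xb5
4: ✓ CMP  NZCV=1000
5: · MOVVS
6: · SUBCS

FIX = (r0, 0x26)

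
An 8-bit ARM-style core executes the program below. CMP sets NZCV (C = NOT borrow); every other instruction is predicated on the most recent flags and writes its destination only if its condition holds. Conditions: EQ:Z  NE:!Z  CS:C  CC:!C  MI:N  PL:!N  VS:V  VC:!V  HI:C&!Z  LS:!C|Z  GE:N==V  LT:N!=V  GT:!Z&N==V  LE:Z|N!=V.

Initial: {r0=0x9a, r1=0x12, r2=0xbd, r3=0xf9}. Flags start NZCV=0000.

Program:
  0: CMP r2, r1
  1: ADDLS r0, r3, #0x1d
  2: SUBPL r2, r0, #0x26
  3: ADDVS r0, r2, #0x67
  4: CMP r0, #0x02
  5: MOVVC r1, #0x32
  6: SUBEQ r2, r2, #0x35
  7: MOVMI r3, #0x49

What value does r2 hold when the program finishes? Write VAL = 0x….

VAL = 0xbd

0: ✓ CMP  NZCV=1010
1: · ADDLS
2: · SUBPL
3: · ADDVS
4: ✓ CMP  NZCV=1010
5: ✓ MOVVC  r1←0x32
6: · SUBEQ
7: ✓ MOVMI  r3←0x49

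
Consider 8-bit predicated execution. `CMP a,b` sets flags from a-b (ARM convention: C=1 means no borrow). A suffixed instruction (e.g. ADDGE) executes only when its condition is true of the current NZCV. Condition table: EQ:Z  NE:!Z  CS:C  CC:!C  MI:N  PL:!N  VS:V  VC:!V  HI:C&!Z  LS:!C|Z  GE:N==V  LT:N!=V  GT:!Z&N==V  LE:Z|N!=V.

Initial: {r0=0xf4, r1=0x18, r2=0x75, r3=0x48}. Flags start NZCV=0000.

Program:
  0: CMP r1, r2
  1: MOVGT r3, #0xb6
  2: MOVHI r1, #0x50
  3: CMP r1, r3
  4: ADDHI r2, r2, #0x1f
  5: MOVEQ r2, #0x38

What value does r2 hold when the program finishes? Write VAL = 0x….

VAL = 0x75

0: ✓ CMP  NZCV=1000
1: · MOVGT
2: · MOVHI
3: ✓ CMP  NZCV=1000
4: · ADDHI
5: · MOVEQ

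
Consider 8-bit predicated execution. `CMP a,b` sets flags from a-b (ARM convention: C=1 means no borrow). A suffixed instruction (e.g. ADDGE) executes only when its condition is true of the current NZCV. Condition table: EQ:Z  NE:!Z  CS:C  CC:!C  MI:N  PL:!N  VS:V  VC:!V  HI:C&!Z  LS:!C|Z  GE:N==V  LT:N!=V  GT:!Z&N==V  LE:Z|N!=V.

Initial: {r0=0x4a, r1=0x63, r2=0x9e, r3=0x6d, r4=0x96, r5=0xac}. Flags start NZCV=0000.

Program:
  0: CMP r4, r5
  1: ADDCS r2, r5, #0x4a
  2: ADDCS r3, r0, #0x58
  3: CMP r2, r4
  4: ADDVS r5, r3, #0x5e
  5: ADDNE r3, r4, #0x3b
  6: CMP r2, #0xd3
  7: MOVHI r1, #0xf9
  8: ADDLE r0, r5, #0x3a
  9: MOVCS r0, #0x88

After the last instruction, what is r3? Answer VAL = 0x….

0: ✓ CMP  NZCV=1000
1: · ADDCS
2: · ADDCS
3: ✓ CMP  NZCV=0010
4: · ADDVS
5: ✓ ADDNE  r3←0xd1
6: ✓ CMP  NZCV=1000
7: · MOVHI
8: ✓ ADDLE  r0←0xe6
9: · MOVCS

VAL = 0xd1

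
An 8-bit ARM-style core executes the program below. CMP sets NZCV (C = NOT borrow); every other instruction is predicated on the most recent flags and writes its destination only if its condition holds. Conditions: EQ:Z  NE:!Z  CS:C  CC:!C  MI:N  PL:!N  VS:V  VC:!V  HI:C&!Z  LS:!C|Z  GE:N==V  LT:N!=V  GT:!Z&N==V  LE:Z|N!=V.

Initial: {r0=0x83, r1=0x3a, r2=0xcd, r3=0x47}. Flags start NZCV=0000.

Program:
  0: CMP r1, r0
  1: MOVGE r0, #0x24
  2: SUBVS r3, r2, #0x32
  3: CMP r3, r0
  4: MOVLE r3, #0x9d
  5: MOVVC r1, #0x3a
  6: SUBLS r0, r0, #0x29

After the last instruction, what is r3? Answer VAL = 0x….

VAL = 0x9d

[0] flags=1001 → (cmp)
[1] flags=1001 GE?T → r0=0x24
[2] flags=1001 VS?T → r3=0x9b
[3] flags=0011 → (cmp)
[4] flags=0011 LE?T → r3=0x9d
[5] flags=0011 VC?F → skip
[6] flags=0011 LS?F → skip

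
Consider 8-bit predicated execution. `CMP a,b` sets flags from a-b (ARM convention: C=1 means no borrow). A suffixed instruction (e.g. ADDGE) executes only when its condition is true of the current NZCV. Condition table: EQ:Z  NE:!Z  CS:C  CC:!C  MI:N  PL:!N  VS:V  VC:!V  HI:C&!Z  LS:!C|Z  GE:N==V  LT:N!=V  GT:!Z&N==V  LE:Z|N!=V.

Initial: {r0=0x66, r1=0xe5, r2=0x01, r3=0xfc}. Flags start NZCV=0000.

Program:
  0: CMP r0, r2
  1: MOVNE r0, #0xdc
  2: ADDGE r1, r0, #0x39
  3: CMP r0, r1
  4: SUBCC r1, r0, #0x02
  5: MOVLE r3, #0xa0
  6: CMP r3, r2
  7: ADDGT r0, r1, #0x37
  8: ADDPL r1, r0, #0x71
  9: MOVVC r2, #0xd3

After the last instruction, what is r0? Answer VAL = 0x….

0: ✓ CMP  NZCV=0010
1: ✓ MOVNE  r0←0xdc
2: ✓ ADDGE  r1←0x15
3: ✓ CMP  NZCV=1010
4: · SUBCC
5: ✓ MOVLE  r3←0xa0
6: ✓ CMP  NZCV=1010
7: · ADDGT
8: · ADDPL
9: ✓ MOVVC  r2←0xd3

VAL = 0xdc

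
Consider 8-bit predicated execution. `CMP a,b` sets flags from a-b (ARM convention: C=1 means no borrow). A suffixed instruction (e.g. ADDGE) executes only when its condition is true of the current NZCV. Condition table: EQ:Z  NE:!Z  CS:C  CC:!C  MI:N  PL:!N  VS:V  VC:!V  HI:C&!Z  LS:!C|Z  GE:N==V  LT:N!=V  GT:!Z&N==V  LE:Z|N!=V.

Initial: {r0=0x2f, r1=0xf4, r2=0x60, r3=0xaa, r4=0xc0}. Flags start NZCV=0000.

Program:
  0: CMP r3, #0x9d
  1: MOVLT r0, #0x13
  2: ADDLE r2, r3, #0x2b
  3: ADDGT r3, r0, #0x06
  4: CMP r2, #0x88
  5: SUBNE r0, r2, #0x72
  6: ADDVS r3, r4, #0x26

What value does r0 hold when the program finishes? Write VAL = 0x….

[0] flags=0010 → (cmp)
[1] flags=0010 LT?F → skip
[2] flags=0010 LE?F → skip
[3] flags=0010 GT?T → r3=0x35
[4] flags=1001 → (cmp)
[5] flags=1001 NE?T → r0=0xee
[6] flags=1001 VS?T → r3=0xe6

VAL = 0xee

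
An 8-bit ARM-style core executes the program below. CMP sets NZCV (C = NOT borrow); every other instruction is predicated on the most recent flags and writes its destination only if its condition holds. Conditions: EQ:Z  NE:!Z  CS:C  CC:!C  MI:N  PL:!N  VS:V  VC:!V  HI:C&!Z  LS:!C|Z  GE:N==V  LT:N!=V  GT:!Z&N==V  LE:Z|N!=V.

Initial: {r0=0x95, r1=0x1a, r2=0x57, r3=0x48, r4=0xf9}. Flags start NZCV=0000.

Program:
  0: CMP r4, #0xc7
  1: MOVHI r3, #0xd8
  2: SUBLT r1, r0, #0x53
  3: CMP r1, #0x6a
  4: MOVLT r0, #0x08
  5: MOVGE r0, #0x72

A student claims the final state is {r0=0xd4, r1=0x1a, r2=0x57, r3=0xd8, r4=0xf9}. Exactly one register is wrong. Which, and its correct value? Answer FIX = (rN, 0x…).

FIX = (r0, 0x08)

[0] flags=0010 → (cmp)
[1] flags=0010 HI?T → r3=0xd8
[2] flags=0010 LT?F → skip
[3] flags=1000 → (cmp)
[4] flags=1000 LT?T → r0=0x08
[5] flags=1000 GE?F → skip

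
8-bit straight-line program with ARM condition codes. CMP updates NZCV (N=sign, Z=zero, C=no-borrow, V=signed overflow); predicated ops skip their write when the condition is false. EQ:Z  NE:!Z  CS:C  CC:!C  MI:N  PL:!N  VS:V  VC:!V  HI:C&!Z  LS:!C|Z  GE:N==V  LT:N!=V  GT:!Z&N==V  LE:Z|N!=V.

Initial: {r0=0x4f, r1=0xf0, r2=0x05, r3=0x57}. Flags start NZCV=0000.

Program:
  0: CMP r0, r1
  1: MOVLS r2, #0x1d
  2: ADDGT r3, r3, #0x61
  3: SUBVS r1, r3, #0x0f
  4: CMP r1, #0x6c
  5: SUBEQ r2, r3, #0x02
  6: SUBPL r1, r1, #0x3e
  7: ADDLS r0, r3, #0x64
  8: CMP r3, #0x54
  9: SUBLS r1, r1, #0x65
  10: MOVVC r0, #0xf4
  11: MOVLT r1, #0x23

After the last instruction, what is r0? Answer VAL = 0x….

VAL = 0x4f

0: ✓ CMP  NZCV=0000
1: ✓ MOVLS  r2←0x1d
2: ✓ ADDGT  r3←0xb8
3: · SUBVS
4: ✓ CMP  NZCV=1010
5: · SUBEQ
6: · SUBPL
7: · ADDLS
8: ✓ CMP  NZCV=0011
9: · SUBLS
10: · MOVVC
11: ✓ MOVLT  r1←0x23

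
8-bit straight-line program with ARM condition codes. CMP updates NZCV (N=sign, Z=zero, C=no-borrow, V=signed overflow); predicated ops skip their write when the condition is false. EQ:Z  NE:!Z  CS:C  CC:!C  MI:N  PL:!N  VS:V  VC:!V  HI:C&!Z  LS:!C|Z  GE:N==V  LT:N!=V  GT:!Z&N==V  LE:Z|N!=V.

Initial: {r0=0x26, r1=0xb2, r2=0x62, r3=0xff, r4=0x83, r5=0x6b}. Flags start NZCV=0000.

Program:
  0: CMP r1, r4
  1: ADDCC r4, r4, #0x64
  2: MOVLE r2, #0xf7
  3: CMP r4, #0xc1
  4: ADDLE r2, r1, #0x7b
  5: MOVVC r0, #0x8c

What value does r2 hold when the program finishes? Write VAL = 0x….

VAL = 0x2d

[0] flags=0010 → (cmp)
[1] flags=0010 CC?F → skip
[2] flags=0010 LE?F → skip
[3] flags=1000 → (cmp)
[4] flags=1000 LE?T → r2=0x2d
[5] flags=1000 VC?T → r0=0x8c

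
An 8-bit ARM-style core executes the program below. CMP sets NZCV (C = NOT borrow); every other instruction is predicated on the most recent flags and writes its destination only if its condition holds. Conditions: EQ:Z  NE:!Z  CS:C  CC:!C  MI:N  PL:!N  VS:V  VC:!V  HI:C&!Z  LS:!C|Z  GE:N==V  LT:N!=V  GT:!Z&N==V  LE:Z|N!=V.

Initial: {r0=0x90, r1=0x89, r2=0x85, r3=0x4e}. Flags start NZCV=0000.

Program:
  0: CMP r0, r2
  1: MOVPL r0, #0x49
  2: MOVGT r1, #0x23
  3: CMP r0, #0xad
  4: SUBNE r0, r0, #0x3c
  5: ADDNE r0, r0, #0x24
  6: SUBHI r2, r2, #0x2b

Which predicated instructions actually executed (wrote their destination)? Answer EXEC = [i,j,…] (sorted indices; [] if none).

EXEC = [1,2,4,5]

[0] flags=0010 → (cmp)
[1] flags=0010 PL?T → r0=0x49
[2] flags=0010 GT?T → r1=0x23
[3] flags=1001 → (cmp)
[4] flags=1001 NE?T → r0=0x0d
[5] flags=1001 NE?T → r0=0x31
[6] flags=1001 HI?F → skip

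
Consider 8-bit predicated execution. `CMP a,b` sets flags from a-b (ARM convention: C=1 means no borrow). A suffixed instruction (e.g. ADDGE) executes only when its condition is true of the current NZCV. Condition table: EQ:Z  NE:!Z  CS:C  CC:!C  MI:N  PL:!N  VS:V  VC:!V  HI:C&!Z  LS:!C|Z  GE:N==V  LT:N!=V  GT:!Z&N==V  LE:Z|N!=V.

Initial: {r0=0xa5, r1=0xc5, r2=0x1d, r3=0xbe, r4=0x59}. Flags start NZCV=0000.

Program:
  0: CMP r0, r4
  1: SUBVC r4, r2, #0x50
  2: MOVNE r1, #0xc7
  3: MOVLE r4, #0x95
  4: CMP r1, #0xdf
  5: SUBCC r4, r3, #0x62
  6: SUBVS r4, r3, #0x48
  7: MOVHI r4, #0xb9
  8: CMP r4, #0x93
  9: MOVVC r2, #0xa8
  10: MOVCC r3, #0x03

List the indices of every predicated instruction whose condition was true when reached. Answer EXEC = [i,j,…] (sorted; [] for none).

EXEC = [2,3,5,10]

0: ✓ CMP  NZCV=0011
1: · SUBVC
2: ✓ MOVNE  r1←0xc7
3: ✓ MOVLE  r4←0x95
4: ✓ CMP  NZCV=1000
5: ✓ SUBCC  r4←0x5c
6: · SUBVS
7: · MOVHI
8: ✓ CMP  NZCV=1001
9: · MOVVC
10: ✓ MOVCC  r3←0x03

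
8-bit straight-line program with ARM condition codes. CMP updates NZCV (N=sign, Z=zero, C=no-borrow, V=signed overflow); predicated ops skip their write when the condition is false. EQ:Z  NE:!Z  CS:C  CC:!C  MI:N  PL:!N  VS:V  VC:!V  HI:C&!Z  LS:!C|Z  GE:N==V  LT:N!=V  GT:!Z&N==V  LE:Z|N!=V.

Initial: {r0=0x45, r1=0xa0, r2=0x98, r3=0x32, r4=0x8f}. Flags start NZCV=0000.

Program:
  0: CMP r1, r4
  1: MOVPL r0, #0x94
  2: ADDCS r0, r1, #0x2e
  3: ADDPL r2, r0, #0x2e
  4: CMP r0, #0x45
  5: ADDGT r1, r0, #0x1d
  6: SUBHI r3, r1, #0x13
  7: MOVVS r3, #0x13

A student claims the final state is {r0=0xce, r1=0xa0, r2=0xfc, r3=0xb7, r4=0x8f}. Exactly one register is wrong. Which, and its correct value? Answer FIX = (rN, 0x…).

FIX = (r3, 0x8d)

0: ✓ CMP  NZCV=0010
1: ✓ MOVPL  r0←0x94
2: ✓ ADDCS  r0←0xce
3: ✓ ADDPL  r2←0xfc
4: ✓ CMP  NZCV=1010
5: · ADDGT
6: ✓ SUBHI  r3←0x8d
7: · MOVVS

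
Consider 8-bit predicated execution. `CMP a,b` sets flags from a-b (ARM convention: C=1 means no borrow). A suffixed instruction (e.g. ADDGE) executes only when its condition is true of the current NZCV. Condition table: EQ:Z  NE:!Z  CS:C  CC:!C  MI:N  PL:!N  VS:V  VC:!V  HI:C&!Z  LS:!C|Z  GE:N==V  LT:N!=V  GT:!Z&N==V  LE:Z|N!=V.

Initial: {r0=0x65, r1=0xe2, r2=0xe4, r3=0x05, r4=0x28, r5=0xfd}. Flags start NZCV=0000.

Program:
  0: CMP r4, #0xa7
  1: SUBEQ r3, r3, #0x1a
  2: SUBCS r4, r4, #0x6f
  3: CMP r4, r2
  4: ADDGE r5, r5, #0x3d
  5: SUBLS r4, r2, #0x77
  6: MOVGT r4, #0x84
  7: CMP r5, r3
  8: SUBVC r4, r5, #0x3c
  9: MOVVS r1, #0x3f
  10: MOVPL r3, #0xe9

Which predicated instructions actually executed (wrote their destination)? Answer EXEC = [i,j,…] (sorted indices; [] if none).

EXEC = [4,5,6,8,10]

0: ✓ CMP  NZCV=1001
1: · SUBEQ
2: · SUBCS
3: ✓ CMP  NZCV=0000
4: ✓ ADDGE  r5←0x3a
5: ✓ SUBLS  r4←0x6d
6: ✓ MOVGT  r4←0x84
7: ✓ CMP  NZCV=0010
8: ✓ SUBVC  r4←0xfe
9: · MOVVS
10: ✓ MOVPL  r3←0xe9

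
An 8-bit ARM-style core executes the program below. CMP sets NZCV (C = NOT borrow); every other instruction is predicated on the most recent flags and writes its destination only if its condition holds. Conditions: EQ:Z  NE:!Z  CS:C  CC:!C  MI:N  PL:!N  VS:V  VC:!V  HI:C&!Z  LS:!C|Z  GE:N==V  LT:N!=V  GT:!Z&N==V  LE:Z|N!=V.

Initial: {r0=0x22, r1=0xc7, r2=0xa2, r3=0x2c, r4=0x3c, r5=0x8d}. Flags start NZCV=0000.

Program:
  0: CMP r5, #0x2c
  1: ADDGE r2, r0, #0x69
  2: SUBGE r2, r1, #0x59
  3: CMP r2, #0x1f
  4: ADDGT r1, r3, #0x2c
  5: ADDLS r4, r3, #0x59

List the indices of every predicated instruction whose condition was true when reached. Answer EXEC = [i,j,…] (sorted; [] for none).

[0] flags=0011 → (cmp)
[1] flags=0011 GE?F → skip
[2] flags=0011 GE?F → skip
[3] flags=1010 → (cmp)
[4] flags=1010 GT?F → skip
[5] flags=1010 LS?F → skip

EXEC = []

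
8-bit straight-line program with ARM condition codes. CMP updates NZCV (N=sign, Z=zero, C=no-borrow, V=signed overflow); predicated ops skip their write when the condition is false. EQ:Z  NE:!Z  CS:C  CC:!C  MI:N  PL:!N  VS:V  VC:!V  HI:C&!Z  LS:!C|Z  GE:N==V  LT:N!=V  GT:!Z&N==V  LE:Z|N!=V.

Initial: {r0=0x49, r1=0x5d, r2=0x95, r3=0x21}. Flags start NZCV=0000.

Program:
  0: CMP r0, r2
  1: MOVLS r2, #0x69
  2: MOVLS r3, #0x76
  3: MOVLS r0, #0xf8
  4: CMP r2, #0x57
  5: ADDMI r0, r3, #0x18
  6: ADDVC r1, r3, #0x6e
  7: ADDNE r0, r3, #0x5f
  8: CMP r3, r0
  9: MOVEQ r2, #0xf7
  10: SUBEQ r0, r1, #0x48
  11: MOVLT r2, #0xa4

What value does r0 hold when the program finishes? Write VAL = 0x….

[0] flags=1001 → (cmp)
[1] flags=1001 LS?T → r2=0x69
[2] flags=1001 LS?T → r3=0x76
[3] flags=1001 LS?T → r0=0xf8
[4] flags=0010 → (cmp)
[5] flags=0010 MI?F → skip
[6] flags=0010 VC?T → r1=0xe4
[7] flags=0010 NE?T → r0=0xd5
[8] flags=1001 → (cmp)
[9] flags=1001 EQ?F → skip
[10] flags=1001 EQ?F → skip
[11] flags=1001 LT?F → skip

VAL = 0xd5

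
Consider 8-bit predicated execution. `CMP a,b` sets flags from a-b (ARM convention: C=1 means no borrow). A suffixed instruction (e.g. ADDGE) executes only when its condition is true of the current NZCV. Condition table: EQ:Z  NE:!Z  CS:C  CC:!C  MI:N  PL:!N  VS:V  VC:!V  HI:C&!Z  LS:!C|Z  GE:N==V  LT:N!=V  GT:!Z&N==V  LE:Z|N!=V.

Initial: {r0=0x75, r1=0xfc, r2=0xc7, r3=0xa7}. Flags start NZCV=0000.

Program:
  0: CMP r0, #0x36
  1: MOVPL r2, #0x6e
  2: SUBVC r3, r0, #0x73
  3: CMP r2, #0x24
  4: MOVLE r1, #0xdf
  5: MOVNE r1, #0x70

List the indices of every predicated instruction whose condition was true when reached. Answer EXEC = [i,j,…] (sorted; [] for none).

0: ✓ CMP  NZCV=0010
1: ✓ MOVPL  r2←0x6e
2: ✓ SUBVC  r3←0x02
3: ✓ CMP  NZCV=0010
4: · MOVLE
5: ✓ MOVNE  r1←0x70

EXEC = [1,2,5]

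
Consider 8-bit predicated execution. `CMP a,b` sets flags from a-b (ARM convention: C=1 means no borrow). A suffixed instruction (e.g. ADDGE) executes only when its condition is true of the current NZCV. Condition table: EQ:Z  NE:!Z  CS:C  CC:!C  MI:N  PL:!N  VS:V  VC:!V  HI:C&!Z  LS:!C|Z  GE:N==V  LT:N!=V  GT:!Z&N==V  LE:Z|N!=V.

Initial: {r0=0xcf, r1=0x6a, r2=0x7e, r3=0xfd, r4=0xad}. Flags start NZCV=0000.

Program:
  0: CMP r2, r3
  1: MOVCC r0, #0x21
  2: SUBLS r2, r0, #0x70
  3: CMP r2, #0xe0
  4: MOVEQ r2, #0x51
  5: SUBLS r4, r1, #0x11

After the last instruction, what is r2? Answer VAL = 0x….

[0] flags=1001 → (cmp)
[1] flags=1001 CC?T → r0=0x21
[2] flags=1001 LS?T → r2=0xb1
[3] flags=1000 → (cmp)
[4] flags=1000 EQ?F → skip
[5] flags=1000 LS?T → r4=0x59

VAL = 0xb1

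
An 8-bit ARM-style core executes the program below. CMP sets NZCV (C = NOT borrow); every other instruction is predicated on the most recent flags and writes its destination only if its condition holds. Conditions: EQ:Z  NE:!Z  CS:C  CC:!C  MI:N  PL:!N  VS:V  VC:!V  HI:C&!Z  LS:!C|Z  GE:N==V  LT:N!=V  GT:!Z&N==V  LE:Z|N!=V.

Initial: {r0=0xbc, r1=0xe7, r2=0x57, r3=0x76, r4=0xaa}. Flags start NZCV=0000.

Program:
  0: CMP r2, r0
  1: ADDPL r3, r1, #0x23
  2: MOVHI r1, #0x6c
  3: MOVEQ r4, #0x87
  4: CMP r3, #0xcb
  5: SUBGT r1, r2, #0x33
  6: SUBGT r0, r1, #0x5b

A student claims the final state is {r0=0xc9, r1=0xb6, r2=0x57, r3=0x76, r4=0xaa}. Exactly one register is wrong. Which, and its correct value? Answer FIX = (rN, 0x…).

0: ✓ CMP  NZCV=1001
1: · ADDPL
2: · MOVHI
3: · MOVEQ
4: ✓ CMP  NZCV=1001
5: ✓ SUBGT  r1←0x24
6: ✓ SUBGT  r0←0xc9

FIX = (r1, 0x24)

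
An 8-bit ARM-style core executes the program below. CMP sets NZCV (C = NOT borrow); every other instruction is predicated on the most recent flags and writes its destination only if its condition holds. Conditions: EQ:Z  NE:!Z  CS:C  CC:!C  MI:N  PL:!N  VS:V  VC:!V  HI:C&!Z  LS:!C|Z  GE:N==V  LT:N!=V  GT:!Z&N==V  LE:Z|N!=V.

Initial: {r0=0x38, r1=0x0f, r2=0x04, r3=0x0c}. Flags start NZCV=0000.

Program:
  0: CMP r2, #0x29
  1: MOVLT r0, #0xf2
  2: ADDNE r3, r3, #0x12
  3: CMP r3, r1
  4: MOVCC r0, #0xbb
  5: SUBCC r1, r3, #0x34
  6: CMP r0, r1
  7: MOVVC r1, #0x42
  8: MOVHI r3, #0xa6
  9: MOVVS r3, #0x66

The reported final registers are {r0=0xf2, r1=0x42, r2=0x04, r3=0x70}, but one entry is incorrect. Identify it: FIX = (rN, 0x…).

0: ✓ CMP  NZCV=1000
1: ✓ MOVLT  r0←0xf2
2: ✓ ADDNE  r3←0x1e
3: ✓ CMP  NZCV=0010
4: · MOVCC
5: · SUBCC
6: ✓ CMP  NZCV=1010
7: ✓ MOVVC  r1←0x42
8: ✓ MOVHI  r3←0xa6
9: · MOVVS

FIX = (r3, 0xa6)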